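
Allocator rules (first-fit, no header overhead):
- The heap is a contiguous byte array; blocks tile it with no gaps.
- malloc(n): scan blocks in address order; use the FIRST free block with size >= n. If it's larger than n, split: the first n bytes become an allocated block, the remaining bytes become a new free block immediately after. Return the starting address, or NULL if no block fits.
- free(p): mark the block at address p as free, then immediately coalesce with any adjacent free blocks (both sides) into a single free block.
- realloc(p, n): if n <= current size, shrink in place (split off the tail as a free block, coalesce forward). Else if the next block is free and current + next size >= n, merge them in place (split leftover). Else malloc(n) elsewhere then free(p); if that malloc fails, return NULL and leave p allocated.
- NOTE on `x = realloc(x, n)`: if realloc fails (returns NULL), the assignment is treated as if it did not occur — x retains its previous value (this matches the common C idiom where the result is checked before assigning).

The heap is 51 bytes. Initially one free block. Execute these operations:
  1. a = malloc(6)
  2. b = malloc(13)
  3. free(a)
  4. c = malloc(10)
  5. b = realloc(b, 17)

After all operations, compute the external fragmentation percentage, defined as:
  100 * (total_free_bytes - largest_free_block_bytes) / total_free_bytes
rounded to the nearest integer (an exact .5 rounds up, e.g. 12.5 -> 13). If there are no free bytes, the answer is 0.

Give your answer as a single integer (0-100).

Answer: 21

Derivation:
Op 1: a = malloc(6) -> a = 0; heap: [0-5 ALLOC][6-50 FREE]
Op 2: b = malloc(13) -> b = 6; heap: [0-5 ALLOC][6-18 ALLOC][19-50 FREE]
Op 3: free(a) -> (freed a); heap: [0-5 FREE][6-18 ALLOC][19-50 FREE]
Op 4: c = malloc(10) -> c = 19; heap: [0-5 FREE][6-18 ALLOC][19-28 ALLOC][29-50 FREE]
Op 5: b = realloc(b, 17) -> b = 29; heap: [0-18 FREE][19-28 ALLOC][29-45 ALLOC][46-50 FREE]
Free blocks: [19 5] total_free=24 largest=19 -> 100*(24-19)/24 = 500/24 ≈ 20.833 -> rounds to 21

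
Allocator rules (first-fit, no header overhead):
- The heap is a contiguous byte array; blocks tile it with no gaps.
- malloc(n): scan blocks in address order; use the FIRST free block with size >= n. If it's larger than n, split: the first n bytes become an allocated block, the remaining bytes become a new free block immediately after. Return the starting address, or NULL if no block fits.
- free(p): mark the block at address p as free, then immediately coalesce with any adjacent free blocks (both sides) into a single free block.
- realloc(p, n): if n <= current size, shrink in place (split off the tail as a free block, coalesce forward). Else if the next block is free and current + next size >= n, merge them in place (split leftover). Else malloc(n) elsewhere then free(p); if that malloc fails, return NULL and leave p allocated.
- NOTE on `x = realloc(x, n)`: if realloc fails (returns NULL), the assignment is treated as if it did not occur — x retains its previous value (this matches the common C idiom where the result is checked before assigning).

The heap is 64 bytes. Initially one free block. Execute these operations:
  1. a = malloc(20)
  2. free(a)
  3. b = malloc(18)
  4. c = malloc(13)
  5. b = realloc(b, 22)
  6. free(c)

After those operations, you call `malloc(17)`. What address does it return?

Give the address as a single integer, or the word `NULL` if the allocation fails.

Answer: 0

Derivation:
Op 1: a = malloc(20) -> a = 0; heap: [0-19 ALLOC][20-63 FREE]
Op 2: free(a) -> (freed a); heap: [0-63 FREE]
Op 3: b = malloc(18) -> b = 0; heap: [0-17 ALLOC][18-63 FREE]
Op 4: c = malloc(13) -> c = 18; heap: [0-17 ALLOC][18-30 ALLOC][31-63 FREE]
Op 5: b = realloc(b, 22) -> b = 31; heap: [0-17 FREE][18-30 ALLOC][31-52 ALLOC][53-63 FREE]
Op 6: free(c) -> (freed c); heap: [0-30 FREE][31-52 ALLOC][53-63 FREE]
malloc(17): first-fit scan over [0-30 FREE][31-52 ALLOC][53-63 FREE] -> 0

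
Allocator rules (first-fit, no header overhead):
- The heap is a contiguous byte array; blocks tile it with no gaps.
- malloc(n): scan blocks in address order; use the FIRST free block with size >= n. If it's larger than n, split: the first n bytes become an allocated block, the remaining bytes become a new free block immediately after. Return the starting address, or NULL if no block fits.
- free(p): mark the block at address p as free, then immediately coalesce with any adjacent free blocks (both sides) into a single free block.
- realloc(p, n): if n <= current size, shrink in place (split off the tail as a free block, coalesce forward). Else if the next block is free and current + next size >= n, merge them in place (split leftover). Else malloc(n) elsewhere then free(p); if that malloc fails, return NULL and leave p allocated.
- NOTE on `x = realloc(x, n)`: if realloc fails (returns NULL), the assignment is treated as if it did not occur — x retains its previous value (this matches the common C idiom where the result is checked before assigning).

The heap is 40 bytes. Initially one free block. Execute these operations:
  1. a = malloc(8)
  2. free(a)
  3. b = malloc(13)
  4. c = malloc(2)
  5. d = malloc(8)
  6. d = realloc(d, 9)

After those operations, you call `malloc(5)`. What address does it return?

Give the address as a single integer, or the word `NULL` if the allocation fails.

Answer: 24

Derivation:
Op 1: a = malloc(8) -> a = 0; heap: [0-7 ALLOC][8-39 FREE]
Op 2: free(a) -> (freed a); heap: [0-39 FREE]
Op 3: b = malloc(13) -> b = 0; heap: [0-12 ALLOC][13-39 FREE]
Op 4: c = malloc(2) -> c = 13; heap: [0-12 ALLOC][13-14 ALLOC][15-39 FREE]
Op 5: d = malloc(8) -> d = 15; heap: [0-12 ALLOC][13-14 ALLOC][15-22 ALLOC][23-39 FREE]
Op 6: d = realloc(d, 9) -> d = 15; heap: [0-12 ALLOC][13-14 ALLOC][15-23 ALLOC][24-39 FREE]
malloc(5): first-fit scan over [0-12 ALLOC][13-14 ALLOC][15-23 ALLOC][24-39 FREE] -> 24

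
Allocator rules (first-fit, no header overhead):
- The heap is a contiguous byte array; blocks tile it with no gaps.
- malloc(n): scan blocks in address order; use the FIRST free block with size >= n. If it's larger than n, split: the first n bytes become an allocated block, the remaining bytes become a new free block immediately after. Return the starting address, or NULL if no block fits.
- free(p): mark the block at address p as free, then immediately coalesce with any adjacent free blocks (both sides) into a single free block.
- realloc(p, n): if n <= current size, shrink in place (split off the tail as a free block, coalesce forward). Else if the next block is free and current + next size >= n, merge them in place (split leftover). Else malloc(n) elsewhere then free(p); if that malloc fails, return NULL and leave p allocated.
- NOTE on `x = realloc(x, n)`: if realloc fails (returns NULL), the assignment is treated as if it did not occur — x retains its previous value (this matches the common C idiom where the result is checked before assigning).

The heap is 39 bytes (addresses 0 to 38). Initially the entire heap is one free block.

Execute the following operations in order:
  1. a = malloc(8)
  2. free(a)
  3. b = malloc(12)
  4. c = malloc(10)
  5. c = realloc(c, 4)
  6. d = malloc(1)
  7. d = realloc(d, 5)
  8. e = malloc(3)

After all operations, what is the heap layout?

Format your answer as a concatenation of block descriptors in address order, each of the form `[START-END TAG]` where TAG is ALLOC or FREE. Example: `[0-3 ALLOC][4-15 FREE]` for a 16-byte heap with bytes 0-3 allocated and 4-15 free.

Op 1: a = malloc(8) -> a = 0; heap: [0-7 ALLOC][8-38 FREE]
Op 2: free(a) -> (freed a); heap: [0-38 FREE]
Op 3: b = malloc(12) -> b = 0; heap: [0-11 ALLOC][12-38 FREE]
Op 4: c = malloc(10) -> c = 12; heap: [0-11 ALLOC][12-21 ALLOC][22-38 FREE]
Op 5: c = realloc(c, 4) -> c = 12; heap: [0-11 ALLOC][12-15 ALLOC][16-38 FREE]
Op 6: d = malloc(1) -> d = 16; heap: [0-11 ALLOC][12-15 ALLOC][16-16 ALLOC][17-38 FREE]
Op 7: d = realloc(d, 5) -> d = 16; heap: [0-11 ALLOC][12-15 ALLOC][16-20 ALLOC][21-38 FREE]
Op 8: e = malloc(3) -> e = 21; heap: [0-11 ALLOC][12-15 ALLOC][16-20 ALLOC][21-23 ALLOC][24-38 FREE]

Answer: [0-11 ALLOC][12-15 ALLOC][16-20 ALLOC][21-23 ALLOC][24-38 FREE]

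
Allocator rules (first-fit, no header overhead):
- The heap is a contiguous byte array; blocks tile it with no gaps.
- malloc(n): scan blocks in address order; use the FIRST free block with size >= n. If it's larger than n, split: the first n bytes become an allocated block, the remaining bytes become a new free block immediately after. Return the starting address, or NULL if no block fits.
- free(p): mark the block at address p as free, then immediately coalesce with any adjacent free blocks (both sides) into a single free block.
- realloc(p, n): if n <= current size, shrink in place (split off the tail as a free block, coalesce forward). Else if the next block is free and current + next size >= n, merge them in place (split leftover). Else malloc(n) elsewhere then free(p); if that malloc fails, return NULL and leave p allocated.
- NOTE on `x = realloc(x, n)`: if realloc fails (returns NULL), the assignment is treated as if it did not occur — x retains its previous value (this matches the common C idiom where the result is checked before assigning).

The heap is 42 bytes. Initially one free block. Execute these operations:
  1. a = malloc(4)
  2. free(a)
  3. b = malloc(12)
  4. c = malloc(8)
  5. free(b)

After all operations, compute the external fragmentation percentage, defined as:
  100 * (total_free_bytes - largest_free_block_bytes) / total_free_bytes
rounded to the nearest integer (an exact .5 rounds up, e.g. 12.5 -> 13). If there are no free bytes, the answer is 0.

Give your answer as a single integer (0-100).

Op 1: a = malloc(4) -> a = 0; heap: [0-3 ALLOC][4-41 FREE]
Op 2: free(a) -> (freed a); heap: [0-41 FREE]
Op 3: b = malloc(12) -> b = 0; heap: [0-11 ALLOC][12-41 FREE]
Op 4: c = malloc(8) -> c = 12; heap: [0-11 ALLOC][12-19 ALLOC][20-41 FREE]
Op 5: free(b) -> (freed b); heap: [0-11 FREE][12-19 ALLOC][20-41 FREE]
Free blocks: [12 22] total_free=34 largest=22 -> 100*(34-22)/34 = 1200/34 ≈ 35.294 -> rounds to 35

Answer: 35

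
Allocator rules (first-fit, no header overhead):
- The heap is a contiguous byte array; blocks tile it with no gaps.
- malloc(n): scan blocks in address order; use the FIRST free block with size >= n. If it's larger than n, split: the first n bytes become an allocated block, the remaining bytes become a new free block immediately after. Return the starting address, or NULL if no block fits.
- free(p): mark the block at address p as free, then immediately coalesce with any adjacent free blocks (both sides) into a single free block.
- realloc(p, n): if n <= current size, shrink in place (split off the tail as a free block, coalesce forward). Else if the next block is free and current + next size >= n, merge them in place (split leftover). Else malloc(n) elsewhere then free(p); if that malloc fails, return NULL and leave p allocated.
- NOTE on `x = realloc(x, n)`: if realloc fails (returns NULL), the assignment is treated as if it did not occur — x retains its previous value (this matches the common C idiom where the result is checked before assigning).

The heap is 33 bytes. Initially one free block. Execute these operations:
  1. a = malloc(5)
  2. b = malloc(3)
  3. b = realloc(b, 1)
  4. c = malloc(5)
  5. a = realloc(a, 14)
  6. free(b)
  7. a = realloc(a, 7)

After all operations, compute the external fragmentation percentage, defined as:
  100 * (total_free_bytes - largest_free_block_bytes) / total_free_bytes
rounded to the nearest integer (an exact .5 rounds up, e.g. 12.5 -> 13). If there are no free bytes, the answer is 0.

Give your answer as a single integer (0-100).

Answer: 29

Derivation:
Op 1: a = malloc(5) -> a = 0; heap: [0-4 ALLOC][5-32 FREE]
Op 2: b = malloc(3) -> b = 5; heap: [0-4 ALLOC][5-7 ALLOC][8-32 FREE]
Op 3: b = realloc(b, 1) -> b = 5; heap: [0-4 ALLOC][5-5 ALLOC][6-32 FREE]
Op 4: c = malloc(5) -> c = 6; heap: [0-4 ALLOC][5-5 ALLOC][6-10 ALLOC][11-32 FREE]
Op 5: a = realloc(a, 14) -> a = 11; heap: [0-4 FREE][5-5 ALLOC][6-10 ALLOC][11-24 ALLOC][25-32 FREE]
Op 6: free(b) -> (freed b); heap: [0-5 FREE][6-10 ALLOC][11-24 ALLOC][25-32 FREE]
Op 7: a = realloc(a, 7) -> a = 11; heap: [0-5 FREE][6-10 ALLOC][11-17 ALLOC][18-32 FREE]
Free blocks: [6 15] total_free=21 largest=15 -> 100*(21-15)/21 = 600/21 ≈ 28.571 -> rounds to 29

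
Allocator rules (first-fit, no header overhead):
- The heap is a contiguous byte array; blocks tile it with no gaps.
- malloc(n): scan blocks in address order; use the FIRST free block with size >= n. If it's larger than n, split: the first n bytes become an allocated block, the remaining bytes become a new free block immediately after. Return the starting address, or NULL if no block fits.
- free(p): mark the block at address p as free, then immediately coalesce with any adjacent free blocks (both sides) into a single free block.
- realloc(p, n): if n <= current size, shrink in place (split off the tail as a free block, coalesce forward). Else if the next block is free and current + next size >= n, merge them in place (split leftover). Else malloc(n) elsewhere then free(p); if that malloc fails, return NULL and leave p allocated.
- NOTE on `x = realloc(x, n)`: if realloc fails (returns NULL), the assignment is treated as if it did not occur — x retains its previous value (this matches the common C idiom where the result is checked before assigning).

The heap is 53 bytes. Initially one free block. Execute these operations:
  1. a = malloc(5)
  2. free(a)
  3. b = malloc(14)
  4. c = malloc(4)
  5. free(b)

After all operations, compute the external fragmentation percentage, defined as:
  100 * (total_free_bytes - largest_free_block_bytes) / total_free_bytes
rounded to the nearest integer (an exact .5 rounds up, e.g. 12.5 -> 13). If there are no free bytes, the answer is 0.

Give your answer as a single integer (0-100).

Answer: 29

Derivation:
Op 1: a = malloc(5) -> a = 0; heap: [0-4 ALLOC][5-52 FREE]
Op 2: free(a) -> (freed a); heap: [0-52 FREE]
Op 3: b = malloc(14) -> b = 0; heap: [0-13 ALLOC][14-52 FREE]
Op 4: c = malloc(4) -> c = 14; heap: [0-13 ALLOC][14-17 ALLOC][18-52 FREE]
Op 5: free(b) -> (freed b); heap: [0-13 FREE][14-17 ALLOC][18-52 FREE]
Free blocks: [14 35] total_free=49 largest=35 -> 100*(49-35)/49 = 1400/49 ≈ 28.571 -> rounds to 29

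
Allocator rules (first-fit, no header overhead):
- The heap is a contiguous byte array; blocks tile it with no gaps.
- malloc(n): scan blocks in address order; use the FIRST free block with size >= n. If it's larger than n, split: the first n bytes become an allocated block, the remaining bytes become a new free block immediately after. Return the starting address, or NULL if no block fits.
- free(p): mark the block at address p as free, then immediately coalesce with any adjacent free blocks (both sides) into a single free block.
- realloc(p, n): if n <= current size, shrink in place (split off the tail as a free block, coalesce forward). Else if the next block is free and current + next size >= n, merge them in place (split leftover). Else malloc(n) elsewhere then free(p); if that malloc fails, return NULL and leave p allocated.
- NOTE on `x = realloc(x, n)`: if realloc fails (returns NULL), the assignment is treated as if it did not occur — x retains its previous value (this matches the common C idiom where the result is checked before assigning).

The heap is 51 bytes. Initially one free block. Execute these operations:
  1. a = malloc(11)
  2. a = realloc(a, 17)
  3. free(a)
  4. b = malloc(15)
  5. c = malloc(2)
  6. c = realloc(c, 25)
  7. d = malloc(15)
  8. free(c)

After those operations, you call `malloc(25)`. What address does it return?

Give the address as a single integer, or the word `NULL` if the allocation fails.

Op 1: a = malloc(11) -> a = 0; heap: [0-10 ALLOC][11-50 FREE]
Op 2: a = realloc(a, 17) -> a = 0; heap: [0-16 ALLOC][17-50 FREE]
Op 3: free(a) -> (freed a); heap: [0-50 FREE]
Op 4: b = malloc(15) -> b = 0; heap: [0-14 ALLOC][15-50 FREE]
Op 5: c = malloc(2) -> c = 15; heap: [0-14 ALLOC][15-16 ALLOC][17-50 FREE]
Op 6: c = realloc(c, 25) -> c = 15; heap: [0-14 ALLOC][15-39 ALLOC][40-50 FREE]
Op 7: d = malloc(15) -> d = NULL; heap: [0-14 ALLOC][15-39 ALLOC][40-50 FREE]
Op 8: free(c) -> (freed c); heap: [0-14 ALLOC][15-50 FREE]
malloc(25): first-fit scan over [0-14 ALLOC][15-50 FREE] -> 15

Answer: 15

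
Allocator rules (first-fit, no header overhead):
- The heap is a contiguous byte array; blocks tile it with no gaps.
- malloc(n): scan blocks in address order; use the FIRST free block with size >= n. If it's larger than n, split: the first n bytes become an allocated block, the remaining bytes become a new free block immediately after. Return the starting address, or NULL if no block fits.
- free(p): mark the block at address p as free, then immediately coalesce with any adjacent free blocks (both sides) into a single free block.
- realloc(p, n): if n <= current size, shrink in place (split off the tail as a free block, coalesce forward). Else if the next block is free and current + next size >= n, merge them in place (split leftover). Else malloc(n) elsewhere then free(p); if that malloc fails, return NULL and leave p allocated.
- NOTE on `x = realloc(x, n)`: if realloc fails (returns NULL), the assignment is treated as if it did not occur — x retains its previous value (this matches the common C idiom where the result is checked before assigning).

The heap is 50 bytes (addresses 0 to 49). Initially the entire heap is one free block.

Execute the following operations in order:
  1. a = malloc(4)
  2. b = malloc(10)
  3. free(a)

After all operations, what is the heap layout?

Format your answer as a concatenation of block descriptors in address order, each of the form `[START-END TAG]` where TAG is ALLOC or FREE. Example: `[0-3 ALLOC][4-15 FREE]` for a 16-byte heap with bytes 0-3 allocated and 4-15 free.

Op 1: a = malloc(4) -> a = 0; heap: [0-3 ALLOC][4-49 FREE]
Op 2: b = malloc(10) -> b = 4; heap: [0-3 ALLOC][4-13 ALLOC][14-49 FREE]
Op 3: free(a) -> (freed a); heap: [0-3 FREE][4-13 ALLOC][14-49 FREE]

Answer: [0-3 FREE][4-13 ALLOC][14-49 FREE]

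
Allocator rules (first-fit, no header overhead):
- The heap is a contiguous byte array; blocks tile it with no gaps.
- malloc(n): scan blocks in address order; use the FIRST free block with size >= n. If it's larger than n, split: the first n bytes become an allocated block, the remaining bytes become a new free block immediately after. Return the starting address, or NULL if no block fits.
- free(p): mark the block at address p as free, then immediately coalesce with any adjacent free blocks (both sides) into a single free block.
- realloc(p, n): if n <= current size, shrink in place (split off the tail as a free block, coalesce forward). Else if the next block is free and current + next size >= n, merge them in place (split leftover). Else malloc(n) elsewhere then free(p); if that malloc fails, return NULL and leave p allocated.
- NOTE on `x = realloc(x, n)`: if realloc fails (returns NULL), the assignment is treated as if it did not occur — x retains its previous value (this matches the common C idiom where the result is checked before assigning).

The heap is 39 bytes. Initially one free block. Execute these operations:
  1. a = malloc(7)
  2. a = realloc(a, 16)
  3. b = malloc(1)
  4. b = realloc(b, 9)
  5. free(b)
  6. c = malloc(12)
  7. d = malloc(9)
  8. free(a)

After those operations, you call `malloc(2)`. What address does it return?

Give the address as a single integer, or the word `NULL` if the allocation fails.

Answer: 0

Derivation:
Op 1: a = malloc(7) -> a = 0; heap: [0-6 ALLOC][7-38 FREE]
Op 2: a = realloc(a, 16) -> a = 0; heap: [0-15 ALLOC][16-38 FREE]
Op 3: b = malloc(1) -> b = 16; heap: [0-15 ALLOC][16-16 ALLOC][17-38 FREE]
Op 4: b = realloc(b, 9) -> b = 16; heap: [0-15 ALLOC][16-24 ALLOC][25-38 FREE]
Op 5: free(b) -> (freed b); heap: [0-15 ALLOC][16-38 FREE]
Op 6: c = malloc(12) -> c = 16; heap: [0-15 ALLOC][16-27 ALLOC][28-38 FREE]
Op 7: d = malloc(9) -> d = 28; heap: [0-15 ALLOC][16-27 ALLOC][28-36 ALLOC][37-38 FREE]
Op 8: free(a) -> (freed a); heap: [0-15 FREE][16-27 ALLOC][28-36 ALLOC][37-38 FREE]
malloc(2): first-fit scan over [0-15 FREE][16-27 ALLOC][28-36 ALLOC][37-38 FREE] -> 0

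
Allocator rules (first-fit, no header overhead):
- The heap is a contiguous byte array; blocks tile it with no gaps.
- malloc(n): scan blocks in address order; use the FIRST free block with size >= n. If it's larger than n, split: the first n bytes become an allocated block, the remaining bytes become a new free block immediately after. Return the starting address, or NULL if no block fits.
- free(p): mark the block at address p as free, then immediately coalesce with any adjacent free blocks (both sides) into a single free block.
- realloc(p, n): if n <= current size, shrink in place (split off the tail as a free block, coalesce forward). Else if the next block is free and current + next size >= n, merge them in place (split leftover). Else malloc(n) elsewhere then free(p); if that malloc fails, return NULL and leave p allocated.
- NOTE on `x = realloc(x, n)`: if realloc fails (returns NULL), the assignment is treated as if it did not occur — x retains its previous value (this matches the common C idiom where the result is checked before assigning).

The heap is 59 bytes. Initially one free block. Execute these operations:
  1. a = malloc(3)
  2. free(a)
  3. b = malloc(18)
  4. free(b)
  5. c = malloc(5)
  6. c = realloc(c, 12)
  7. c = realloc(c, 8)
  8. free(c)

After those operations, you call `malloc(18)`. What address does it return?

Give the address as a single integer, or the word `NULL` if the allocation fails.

Answer: 0

Derivation:
Op 1: a = malloc(3) -> a = 0; heap: [0-2 ALLOC][3-58 FREE]
Op 2: free(a) -> (freed a); heap: [0-58 FREE]
Op 3: b = malloc(18) -> b = 0; heap: [0-17 ALLOC][18-58 FREE]
Op 4: free(b) -> (freed b); heap: [0-58 FREE]
Op 5: c = malloc(5) -> c = 0; heap: [0-4 ALLOC][5-58 FREE]
Op 6: c = realloc(c, 12) -> c = 0; heap: [0-11 ALLOC][12-58 FREE]
Op 7: c = realloc(c, 8) -> c = 0; heap: [0-7 ALLOC][8-58 FREE]
Op 8: free(c) -> (freed c); heap: [0-58 FREE]
malloc(18): first-fit scan over [0-58 FREE] -> 0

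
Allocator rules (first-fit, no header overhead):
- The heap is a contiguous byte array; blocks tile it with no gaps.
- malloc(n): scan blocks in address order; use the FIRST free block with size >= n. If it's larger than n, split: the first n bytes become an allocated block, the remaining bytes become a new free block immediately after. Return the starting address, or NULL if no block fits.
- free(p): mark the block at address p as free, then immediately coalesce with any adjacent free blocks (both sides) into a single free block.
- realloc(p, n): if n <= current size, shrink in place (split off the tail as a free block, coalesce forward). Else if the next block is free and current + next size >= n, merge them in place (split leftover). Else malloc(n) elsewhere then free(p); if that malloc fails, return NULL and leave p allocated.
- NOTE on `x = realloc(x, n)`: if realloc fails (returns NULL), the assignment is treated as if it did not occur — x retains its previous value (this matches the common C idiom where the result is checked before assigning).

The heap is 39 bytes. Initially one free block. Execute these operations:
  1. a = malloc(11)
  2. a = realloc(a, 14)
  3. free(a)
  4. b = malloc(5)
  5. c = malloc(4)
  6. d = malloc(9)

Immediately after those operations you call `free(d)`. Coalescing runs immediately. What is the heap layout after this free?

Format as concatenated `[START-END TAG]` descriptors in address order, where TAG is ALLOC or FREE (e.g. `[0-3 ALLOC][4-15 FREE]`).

Op 1: a = malloc(11) -> a = 0; heap: [0-10 ALLOC][11-38 FREE]
Op 2: a = realloc(a, 14) -> a = 0; heap: [0-13 ALLOC][14-38 FREE]
Op 3: free(a) -> (freed a); heap: [0-38 FREE]
Op 4: b = malloc(5) -> b = 0; heap: [0-4 ALLOC][5-38 FREE]
Op 5: c = malloc(4) -> c = 5; heap: [0-4 ALLOC][5-8 ALLOC][9-38 FREE]
Op 6: d = malloc(9) -> d = 9; heap: [0-4 ALLOC][5-8 ALLOC][9-17 ALLOC][18-38 FREE]
free(d): d = 9 -> block [9-17 ALLOC]; mark free, coalesce with adjacent free neighbors -> [0-4 ALLOC][5-8 ALLOC][9-38 FREE]

Answer: [0-4 ALLOC][5-8 ALLOC][9-38 FREE]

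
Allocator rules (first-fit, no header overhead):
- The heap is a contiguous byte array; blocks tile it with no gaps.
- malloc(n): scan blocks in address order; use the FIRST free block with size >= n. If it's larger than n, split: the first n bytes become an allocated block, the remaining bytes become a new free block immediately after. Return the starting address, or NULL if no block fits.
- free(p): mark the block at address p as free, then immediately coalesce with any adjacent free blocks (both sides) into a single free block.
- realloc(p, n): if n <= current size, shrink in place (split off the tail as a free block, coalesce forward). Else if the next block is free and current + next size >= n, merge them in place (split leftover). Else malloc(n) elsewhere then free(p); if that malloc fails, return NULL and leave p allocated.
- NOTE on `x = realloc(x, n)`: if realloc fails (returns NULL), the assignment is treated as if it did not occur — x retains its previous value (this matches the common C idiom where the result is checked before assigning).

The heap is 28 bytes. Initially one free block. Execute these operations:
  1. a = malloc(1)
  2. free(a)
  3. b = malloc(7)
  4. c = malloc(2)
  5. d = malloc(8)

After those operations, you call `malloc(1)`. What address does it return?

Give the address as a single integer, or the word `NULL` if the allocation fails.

Op 1: a = malloc(1) -> a = 0; heap: [0-0 ALLOC][1-27 FREE]
Op 2: free(a) -> (freed a); heap: [0-27 FREE]
Op 3: b = malloc(7) -> b = 0; heap: [0-6 ALLOC][7-27 FREE]
Op 4: c = malloc(2) -> c = 7; heap: [0-6 ALLOC][7-8 ALLOC][9-27 FREE]
Op 5: d = malloc(8) -> d = 9; heap: [0-6 ALLOC][7-8 ALLOC][9-16 ALLOC][17-27 FREE]
malloc(1): first-fit scan over [0-6 ALLOC][7-8 ALLOC][9-16 ALLOC][17-27 FREE] -> 17

Answer: 17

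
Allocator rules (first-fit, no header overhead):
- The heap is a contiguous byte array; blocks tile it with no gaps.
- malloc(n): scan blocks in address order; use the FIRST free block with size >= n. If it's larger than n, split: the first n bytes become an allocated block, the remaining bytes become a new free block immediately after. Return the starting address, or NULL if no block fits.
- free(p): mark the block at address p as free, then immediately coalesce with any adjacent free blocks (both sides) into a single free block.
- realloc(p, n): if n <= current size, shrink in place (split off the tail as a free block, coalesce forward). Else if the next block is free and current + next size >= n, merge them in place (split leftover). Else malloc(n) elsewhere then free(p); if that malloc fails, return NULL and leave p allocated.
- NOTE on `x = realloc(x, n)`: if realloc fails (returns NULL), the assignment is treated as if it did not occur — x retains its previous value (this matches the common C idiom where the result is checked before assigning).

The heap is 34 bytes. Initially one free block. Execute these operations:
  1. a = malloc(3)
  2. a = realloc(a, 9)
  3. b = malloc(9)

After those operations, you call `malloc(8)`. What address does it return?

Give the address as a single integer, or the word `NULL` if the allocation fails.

Answer: 18

Derivation:
Op 1: a = malloc(3) -> a = 0; heap: [0-2 ALLOC][3-33 FREE]
Op 2: a = realloc(a, 9) -> a = 0; heap: [0-8 ALLOC][9-33 FREE]
Op 3: b = malloc(9) -> b = 9; heap: [0-8 ALLOC][9-17 ALLOC][18-33 FREE]
malloc(8): first-fit scan over [0-8 ALLOC][9-17 ALLOC][18-33 FREE] -> 18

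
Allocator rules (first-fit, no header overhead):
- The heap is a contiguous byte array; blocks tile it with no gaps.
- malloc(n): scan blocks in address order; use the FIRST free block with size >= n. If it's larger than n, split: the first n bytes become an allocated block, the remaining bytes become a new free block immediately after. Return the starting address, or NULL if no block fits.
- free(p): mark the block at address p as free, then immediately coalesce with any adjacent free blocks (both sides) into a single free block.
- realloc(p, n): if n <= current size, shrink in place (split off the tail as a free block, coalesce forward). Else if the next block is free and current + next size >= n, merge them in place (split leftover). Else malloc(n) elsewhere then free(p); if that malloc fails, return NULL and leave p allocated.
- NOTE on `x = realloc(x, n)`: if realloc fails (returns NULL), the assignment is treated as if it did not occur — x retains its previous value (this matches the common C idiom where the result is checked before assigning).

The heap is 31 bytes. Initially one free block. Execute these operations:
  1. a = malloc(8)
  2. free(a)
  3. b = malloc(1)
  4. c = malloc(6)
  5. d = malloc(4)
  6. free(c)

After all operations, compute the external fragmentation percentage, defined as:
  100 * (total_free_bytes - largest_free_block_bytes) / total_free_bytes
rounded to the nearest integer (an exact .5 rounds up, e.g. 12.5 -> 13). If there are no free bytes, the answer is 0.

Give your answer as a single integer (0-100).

Op 1: a = malloc(8) -> a = 0; heap: [0-7 ALLOC][8-30 FREE]
Op 2: free(a) -> (freed a); heap: [0-30 FREE]
Op 3: b = malloc(1) -> b = 0; heap: [0-0 ALLOC][1-30 FREE]
Op 4: c = malloc(6) -> c = 1; heap: [0-0 ALLOC][1-6 ALLOC][7-30 FREE]
Op 5: d = malloc(4) -> d = 7; heap: [0-0 ALLOC][1-6 ALLOC][7-10 ALLOC][11-30 FREE]
Op 6: free(c) -> (freed c); heap: [0-0 ALLOC][1-6 FREE][7-10 ALLOC][11-30 FREE]
Free blocks: [6 20] total_free=26 largest=20 -> 100*(26-20)/26 = 600/26 ≈ 23.077 -> rounds to 23

Answer: 23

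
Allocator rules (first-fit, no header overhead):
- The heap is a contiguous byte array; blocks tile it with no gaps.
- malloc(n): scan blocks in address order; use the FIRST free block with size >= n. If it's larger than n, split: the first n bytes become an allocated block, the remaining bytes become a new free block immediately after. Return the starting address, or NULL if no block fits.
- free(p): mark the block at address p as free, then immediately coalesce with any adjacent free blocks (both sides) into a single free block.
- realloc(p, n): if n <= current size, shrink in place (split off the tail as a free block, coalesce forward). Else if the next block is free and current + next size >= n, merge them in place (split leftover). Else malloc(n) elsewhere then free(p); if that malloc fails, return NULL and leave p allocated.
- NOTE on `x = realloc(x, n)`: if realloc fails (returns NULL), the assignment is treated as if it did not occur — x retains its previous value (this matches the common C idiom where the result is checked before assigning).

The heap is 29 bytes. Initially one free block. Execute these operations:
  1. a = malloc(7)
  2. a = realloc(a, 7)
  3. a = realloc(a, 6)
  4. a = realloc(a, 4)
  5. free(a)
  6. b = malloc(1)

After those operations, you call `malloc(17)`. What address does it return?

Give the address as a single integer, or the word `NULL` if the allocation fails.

Op 1: a = malloc(7) -> a = 0; heap: [0-6 ALLOC][7-28 FREE]
Op 2: a = realloc(a, 7) -> a = 0; heap: [0-6 ALLOC][7-28 FREE]
Op 3: a = realloc(a, 6) -> a = 0; heap: [0-5 ALLOC][6-28 FREE]
Op 4: a = realloc(a, 4) -> a = 0; heap: [0-3 ALLOC][4-28 FREE]
Op 5: free(a) -> (freed a); heap: [0-28 FREE]
Op 6: b = malloc(1) -> b = 0; heap: [0-0 ALLOC][1-28 FREE]
malloc(17): first-fit scan over [0-0 ALLOC][1-28 FREE] -> 1

Answer: 1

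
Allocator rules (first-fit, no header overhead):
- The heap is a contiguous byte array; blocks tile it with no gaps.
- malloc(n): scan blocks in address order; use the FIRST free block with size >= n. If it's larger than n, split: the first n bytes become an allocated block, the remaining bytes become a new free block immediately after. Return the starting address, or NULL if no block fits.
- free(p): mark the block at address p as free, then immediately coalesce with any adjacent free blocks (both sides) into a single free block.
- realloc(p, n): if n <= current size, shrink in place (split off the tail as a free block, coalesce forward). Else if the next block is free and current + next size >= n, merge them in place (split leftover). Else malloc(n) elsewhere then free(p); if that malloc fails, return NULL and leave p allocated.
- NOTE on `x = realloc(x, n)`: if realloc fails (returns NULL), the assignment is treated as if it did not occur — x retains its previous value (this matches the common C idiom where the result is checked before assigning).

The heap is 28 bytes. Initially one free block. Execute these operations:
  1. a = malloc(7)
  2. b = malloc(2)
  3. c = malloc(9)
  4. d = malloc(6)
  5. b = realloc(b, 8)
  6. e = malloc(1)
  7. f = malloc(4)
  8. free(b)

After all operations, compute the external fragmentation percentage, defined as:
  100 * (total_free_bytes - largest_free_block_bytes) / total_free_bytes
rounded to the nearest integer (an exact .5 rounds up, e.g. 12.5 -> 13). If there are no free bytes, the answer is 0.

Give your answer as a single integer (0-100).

Answer: 40

Derivation:
Op 1: a = malloc(7) -> a = 0; heap: [0-6 ALLOC][7-27 FREE]
Op 2: b = malloc(2) -> b = 7; heap: [0-6 ALLOC][7-8 ALLOC][9-27 FREE]
Op 3: c = malloc(9) -> c = 9; heap: [0-6 ALLOC][7-8 ALLOC][9-17 ALLOC][18-27 FREE]
Op 4: d = malloc(6) -> d = 18; heap: [0-6 ALLOC][7-8 ALLOC][9-17 ALLOC][18-23 ALLOC][24-27 FREE]
Op 5: b = realloc(b, 8) -> NULL (b unchanged); heap: [0-6 ALLOC][7-8 ALLOC][9-17 ALLOC][18-23 ALLOC][24-27 FREE]
Op 6: e = malloc(1) -> e = 24; heap: [0-6 ALLOC][7-8 ALLOC][9-17 ALLOC][18-23 ALLOC][24-24 ALLOC][25-27 FREE]
Op 7: f = malloc(4) -> f = NULL; heap: [0-6 ALLOC][7-8 ALLOC][9-17 ALLOC][18-23 ALLOC][24-24 ALLOC][25-27 FREE]
Op 8: free(b) -> (freed b); heap: [0-6 ALLOC][7-8 FREE][9-17 ALLOC][18-23 ALLOC][24-24 ALLOC][25-27 FREE]
Free blocks: [2 3] total_free=5 largest=3 -> 100*(5-3)/5 = 200/5 = 40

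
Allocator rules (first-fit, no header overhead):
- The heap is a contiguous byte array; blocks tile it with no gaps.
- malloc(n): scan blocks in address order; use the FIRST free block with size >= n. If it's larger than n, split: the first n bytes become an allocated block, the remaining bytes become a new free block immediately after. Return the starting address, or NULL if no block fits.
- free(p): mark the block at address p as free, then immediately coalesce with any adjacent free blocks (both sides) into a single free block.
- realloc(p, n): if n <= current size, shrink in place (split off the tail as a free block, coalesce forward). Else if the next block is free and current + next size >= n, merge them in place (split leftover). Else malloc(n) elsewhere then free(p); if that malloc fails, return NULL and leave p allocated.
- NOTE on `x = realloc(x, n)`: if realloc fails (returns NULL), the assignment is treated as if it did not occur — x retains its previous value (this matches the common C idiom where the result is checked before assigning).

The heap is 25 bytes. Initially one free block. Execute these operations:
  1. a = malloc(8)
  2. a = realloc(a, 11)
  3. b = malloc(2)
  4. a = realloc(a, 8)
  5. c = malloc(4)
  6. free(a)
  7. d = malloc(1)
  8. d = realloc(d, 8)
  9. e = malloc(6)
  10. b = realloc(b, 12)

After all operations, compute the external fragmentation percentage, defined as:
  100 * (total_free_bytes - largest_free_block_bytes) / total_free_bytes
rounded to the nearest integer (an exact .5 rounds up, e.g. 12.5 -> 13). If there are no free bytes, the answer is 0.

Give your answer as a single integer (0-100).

Op 1: a = malloc(8) -> a = 0; heap: [0-7 ALLOC][8-24 FREE]
Op 2: a = realloc(a, 11) -> a = 0; heap: [0-10 ALLOC][11-24 FREE]
Op 3: b = malloc(2) -> b = 11; heap: [0-10 ALLOC][11-12 ALLOC][13-24 FREE]
Op 4: a = realloc(a, 8) -> a = 0; heap: [0-7 ALLOC][8-10 FREE][11-12 ALLOC][13-24 FREE]
Op 5: c = malloc(4) -> c = 13; heap: [0-7 ALLOC][8-10 FREE][11-12 ALLOC][13-16 ALLOC][17-24 FREE]
Op 6: free(a) -> (freed a); heap: [0-10 FREE][11-12 ALLOC][13-16 ALLOC][17-24 FREE]
Op 7: d = malloc(1) -> d = 0; heap: [0-0 ALLOC][1-10 FREE][11-12 ALLOC][13-16 ALLOC][17-24 FREE]
Op 8: d = realloc(d, 8) -> d = 0; heap: [0-7 ALLOC][8-10 FREE][11-12 ALLOC][13-16 ALLOC][17-24 FREE]
Op 9: e = malloc(6) -> e = 17; heap: [0-7 ALLOC][8-10 FREE][11-12 ALLOC][13-16 ALLOC][17-22 ALLOC][23-24 FREE]
Op 10: b = realloc(b, 12) -> NULL (b unchanged); heap: [0-7 ALLOC][8-10 FREE][11-12 ALLOC][13-16 ALLOC][17-22 ALLOC][23-24 FREE]
Free blocks: [3 2] total_free=5 largest=3 -> 100*(5-3)/5 = 200/5 = 40

Answer: 40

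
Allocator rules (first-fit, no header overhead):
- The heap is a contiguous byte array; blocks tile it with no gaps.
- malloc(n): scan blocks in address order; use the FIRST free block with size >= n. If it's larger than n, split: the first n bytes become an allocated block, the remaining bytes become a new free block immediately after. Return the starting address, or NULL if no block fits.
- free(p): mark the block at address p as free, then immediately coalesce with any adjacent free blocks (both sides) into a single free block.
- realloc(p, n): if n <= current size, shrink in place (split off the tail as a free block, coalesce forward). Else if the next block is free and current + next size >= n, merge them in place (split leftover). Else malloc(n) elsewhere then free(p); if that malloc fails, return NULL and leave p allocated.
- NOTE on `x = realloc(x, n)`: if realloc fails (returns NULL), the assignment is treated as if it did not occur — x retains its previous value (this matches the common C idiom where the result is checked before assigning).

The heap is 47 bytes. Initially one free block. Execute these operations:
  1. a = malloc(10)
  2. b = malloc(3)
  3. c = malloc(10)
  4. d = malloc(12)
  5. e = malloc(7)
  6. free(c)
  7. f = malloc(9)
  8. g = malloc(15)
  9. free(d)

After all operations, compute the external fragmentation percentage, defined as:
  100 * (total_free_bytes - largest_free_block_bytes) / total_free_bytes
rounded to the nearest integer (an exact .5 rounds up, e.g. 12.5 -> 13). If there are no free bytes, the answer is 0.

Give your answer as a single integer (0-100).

Op 1: a = malloc(10) -> a = 0; heap: [0-9 ALLOC][10-46 FREE]
Op 2: b = malloc(3) -> b = 10; heap: [0-9 ALLOC][10-12 ALLOC][13-46 FREE]
Op 3: c = malloc(10) -> c = 13; heap: [0-9 ALLOC][10-12 ALLOC][13-22 ALLOC][23-46 FREE]
Op 4: d = malloc(12) -> d = 23; heap: [0-9 ALLOC][10-12 ALLOC][13-22 ALLOC][23-34 ALLOC][35-46 FREE]
Op 5: e = malloc(7) -> e = 35; heap: [0-9 ALLOC][10-12 ALLOC][13-22 ALLOC][23-34 ALLOC][35-41 ALLOC][42-46 FREE]
Op 6: free(c) -> (freed c); heap: [0-9 ALLOC][10-12 ALLOC][13-22 FREE][23-34 ALLOC][35-41 ALLOC][42-46 FREE]
Op 7: f = malloc(9) -> f = 13; heap: [0-9 ALLOC][10-12 ALLOC][13-21 ALLOC][22-22 FREE][23-34 ALLOC][35-41 ALLOC][42-46 FREE]
Op 8: g = malloc(15) -> g = NULL; heap: [0-9 ALLOC][10-12 ALLOC][13-21 ALLOC][22-22 FREE][23-34 ALLOC][35-41 ALLOC][42-46 FREE]
Op 9: free(d) -> (freed d); heap: [0-9 ALLOC][10-12 ALLOC][13-21 ALLOC][22-34 FREE][35-41 ALLOC][42-46 FREE]
Free blocks: [13 5] total_free=18 largest=13 -> 100*(18-13)/18 = 500/18 ≈ 27.778 -> rounds to 28

Answer: 28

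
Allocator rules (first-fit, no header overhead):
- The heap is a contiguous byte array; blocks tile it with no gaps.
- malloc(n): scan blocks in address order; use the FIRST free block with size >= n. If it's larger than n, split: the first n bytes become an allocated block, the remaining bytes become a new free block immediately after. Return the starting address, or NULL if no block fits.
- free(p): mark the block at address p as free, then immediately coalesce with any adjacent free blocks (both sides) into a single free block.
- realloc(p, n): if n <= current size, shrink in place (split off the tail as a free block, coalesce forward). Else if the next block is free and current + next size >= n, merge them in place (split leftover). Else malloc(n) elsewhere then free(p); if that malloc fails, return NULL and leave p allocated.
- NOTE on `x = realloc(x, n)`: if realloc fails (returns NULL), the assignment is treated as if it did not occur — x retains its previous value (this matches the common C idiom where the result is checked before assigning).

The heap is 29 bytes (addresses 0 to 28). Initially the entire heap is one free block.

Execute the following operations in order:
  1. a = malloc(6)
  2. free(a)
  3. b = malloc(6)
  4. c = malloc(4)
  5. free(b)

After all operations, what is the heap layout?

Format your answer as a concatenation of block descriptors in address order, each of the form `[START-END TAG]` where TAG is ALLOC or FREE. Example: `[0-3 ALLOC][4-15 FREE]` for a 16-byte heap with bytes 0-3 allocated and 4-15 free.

Answer: [0-5 FREE][6-9 ALLOC][10-28 FREE]

Derivation:
Op 1: a = malloc(6) -> a = 0; heap: [0-5 ALLOC][6-28 FREE]
Op 2: free(a) -> (freed a); heap: [0-28 FREE]
Op 3: b = malloc(6) -> b = 0; heap: [0-5 ALLOC][6-28 FREE]
Op 4: c = malloc(4) -> c = 6; heap: [0-5 ALLOC][6-9 ALLOC][10-28 FREE]
Op 5: free(b) -> (freed b); heap: [0-5 FREE][6-9 ALLOC][10-28 FREE]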